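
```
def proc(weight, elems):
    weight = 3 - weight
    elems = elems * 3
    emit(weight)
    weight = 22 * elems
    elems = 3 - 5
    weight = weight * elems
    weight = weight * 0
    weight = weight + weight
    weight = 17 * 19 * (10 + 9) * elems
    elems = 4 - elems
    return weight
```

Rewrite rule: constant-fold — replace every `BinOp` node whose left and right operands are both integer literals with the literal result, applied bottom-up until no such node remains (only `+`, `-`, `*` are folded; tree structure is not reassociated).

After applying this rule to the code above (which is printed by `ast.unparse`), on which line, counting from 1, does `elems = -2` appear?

6

Transformed code:
def proc(weight, elems):
    weight = 3 - weight
    elems = elems * 3
    emit(weight)
    weight = 22 * elems
    elems = -2
    weight = weight * elems
    weight = weight * 0
    weight = weight + weight
    weight = 6137 * elems
    elems = 4 - elems
    return weight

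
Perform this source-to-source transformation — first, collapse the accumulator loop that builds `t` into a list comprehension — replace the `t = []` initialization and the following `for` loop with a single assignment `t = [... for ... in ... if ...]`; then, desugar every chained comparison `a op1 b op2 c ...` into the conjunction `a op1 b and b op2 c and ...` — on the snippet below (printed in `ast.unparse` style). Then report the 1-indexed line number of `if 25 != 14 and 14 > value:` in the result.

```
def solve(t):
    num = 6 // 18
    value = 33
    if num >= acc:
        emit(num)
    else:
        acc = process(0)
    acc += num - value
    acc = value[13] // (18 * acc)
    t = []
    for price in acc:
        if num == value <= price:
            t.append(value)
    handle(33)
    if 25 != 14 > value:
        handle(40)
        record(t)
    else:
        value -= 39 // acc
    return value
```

Transformed code:
def solve(t):
    num = 6 // 18
    value = 33
    if num >= acc:
        emit(num)
    else:
        acc = process(0)
    acc += num - value
    acc = value[13] // (18 * acc)
    t = [value for price in acc if num == value and value <= price]
    handle(33)
    if 25 != 14 and 14 > value:
        handle(40)
        record(t)
    else:
        value -= 39 // acc
    return value

12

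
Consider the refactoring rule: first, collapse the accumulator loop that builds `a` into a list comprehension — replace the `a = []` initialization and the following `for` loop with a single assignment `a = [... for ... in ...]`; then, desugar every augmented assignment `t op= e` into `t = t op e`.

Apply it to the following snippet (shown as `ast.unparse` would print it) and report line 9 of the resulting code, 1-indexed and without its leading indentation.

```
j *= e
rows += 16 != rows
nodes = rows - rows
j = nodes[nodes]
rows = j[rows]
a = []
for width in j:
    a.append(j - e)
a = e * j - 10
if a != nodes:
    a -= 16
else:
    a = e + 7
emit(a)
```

a = a - 16

Transformed code:
j = j * e
rows = rows + (16 != rows)
nodes = rows - rows
j = nodes[nodes]
rows = j[rows]
a = [j - e for width in j]
a = e * j - 10
if a != nodes:
    a = a - 16
else:
    a = e + 7
emit(a)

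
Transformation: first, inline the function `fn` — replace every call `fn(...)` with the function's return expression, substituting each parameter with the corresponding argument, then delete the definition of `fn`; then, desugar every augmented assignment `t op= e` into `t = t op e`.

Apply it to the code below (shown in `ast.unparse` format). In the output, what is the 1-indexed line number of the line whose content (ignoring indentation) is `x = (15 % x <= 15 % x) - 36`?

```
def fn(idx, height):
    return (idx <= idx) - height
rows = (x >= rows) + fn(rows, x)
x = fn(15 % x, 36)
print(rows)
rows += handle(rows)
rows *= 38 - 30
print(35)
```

2

Transformed code:
rows = (x >= rows) + ((rows <= rows) - x)
x = (15 % x <= 15 % x) - 36
print(rows)
rows = rows + handle(rows)
rows = rows * (38 - 30)
print(35)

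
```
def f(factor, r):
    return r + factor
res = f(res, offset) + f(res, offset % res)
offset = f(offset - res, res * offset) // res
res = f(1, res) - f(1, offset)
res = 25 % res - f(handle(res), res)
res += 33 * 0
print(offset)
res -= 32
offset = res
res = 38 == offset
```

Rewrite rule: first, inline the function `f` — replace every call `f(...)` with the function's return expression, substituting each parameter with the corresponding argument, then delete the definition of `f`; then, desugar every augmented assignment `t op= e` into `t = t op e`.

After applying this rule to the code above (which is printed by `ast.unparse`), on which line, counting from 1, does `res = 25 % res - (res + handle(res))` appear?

Transformed code:
res = offset + res + (offset % res + res)
offset = (res * offset + (offset - res)) // res
res = res + 1 - (offset + 1)
res = 25 % res - (res + handle(res))
res = res + 33 * 0
print(offset)
res = res - 32
offset = res
res = 38 == offset

4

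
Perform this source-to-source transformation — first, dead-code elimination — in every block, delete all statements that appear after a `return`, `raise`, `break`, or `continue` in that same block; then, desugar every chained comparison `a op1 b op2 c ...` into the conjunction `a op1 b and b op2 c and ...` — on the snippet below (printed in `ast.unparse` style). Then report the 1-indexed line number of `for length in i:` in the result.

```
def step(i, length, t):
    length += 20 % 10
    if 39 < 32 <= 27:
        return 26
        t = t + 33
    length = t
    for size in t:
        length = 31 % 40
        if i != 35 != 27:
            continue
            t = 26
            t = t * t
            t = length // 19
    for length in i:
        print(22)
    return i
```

10

Transformed code:
def step(i, length, t):
    length += 20 % 10
    if 39 < 32 and 32 <= 27:
        return 26
    length = t
    for size in t:
        length = 31 % 40
        if i != 35 and 35 != 27:
            continue
    for length in i:
        print(22)
    return i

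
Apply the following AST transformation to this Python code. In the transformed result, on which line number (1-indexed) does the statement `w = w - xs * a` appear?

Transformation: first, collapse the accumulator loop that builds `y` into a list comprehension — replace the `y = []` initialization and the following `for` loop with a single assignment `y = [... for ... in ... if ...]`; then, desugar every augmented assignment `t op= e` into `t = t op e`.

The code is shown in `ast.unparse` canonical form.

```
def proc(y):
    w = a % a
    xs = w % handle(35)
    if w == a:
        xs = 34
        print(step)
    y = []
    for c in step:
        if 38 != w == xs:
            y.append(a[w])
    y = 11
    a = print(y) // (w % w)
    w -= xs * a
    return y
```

10

Transformed code:
def proc(y):
    w = a % a
    xs = w % handle(35)
    if w == a:
        xs = 34
        print(step)
    y = [a[w] for c in step if 38 != w == xs]
    y = 11
    a = print(y) // (w % w)
    w = w - xs * a
    return y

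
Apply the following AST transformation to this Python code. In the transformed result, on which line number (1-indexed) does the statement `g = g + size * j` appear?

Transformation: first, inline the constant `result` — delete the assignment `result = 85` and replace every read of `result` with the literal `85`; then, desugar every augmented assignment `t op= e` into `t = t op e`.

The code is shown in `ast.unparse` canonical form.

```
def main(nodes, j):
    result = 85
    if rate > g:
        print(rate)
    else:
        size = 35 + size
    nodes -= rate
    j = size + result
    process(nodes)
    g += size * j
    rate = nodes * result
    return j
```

Transformed code:
def main(nodes, j):
    if rate > g:
        print(rate)
    else:
        size = 35 + size
    nodes = nodes - rate
    j = size + 85
    process(nodes)
    g = g + size * j
    rate = nodes * 85
    return j

9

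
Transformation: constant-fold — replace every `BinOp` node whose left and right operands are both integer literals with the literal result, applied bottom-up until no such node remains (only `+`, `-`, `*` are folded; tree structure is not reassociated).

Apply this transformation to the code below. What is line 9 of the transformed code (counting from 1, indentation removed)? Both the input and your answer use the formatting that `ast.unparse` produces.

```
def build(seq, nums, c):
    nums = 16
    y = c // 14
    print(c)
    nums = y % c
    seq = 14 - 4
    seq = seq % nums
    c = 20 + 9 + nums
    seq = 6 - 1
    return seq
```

seq = 5

Transformed code:
def build(seq, nums, c):
    nums = 16
    y = c // 14
    print(c)
    nums = y % c
    seq = 10
    seq = seq % nums
    c = 29 + nums
    seq = 5
    return seq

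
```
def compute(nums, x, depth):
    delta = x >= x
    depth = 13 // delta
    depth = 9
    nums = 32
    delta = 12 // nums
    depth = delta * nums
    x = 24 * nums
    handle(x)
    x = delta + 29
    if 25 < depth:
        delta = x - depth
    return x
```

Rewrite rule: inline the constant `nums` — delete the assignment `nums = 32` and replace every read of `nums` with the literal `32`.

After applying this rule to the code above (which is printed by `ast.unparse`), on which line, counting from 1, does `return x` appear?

Transformed code:
def compute(nums, x, depth):
    delta = x >= x
    depth = 13 // delta
    depth = 9
    delta = 12 // 32
    depth = delta * 32
    x = 24 * 32
    handle(x)
    x = delta + 29
    if 25 < depth:
        delta = x - depth
    return x

12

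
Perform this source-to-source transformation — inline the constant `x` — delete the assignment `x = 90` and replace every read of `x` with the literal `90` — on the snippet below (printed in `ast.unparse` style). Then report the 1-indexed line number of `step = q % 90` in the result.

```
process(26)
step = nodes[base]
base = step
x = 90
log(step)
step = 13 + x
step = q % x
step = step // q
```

Transformed code:
process(26)
step = nodes[base]
base = step
log(step)
step = 13 + 90
step = q % 90
step = step // q

6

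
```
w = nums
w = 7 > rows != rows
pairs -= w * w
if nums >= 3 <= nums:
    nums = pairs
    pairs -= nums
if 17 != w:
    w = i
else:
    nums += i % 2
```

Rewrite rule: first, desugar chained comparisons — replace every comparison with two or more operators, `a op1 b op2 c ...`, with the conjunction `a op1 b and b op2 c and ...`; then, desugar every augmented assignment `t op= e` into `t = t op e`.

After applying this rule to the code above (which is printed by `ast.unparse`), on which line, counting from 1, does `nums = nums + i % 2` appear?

Transformed code:
w = nums
w = 7 > rows and rows != rows
pairs = pairs - w * w
if nums >= 3 and 3 <= nums:
    nums = pairs
    pairs = pairs - nums
if 17 != w:
    w = i
else:
    nums = nums + i % 2

10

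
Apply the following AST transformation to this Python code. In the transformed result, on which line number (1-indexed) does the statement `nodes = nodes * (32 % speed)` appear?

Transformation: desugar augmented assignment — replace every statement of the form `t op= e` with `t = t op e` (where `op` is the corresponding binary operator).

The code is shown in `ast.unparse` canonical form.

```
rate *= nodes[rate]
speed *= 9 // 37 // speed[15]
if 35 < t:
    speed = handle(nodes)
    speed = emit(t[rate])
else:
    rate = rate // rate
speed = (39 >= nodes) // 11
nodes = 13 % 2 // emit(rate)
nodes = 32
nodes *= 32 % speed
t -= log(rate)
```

11

Transformed code:
rate = rate * nodes[rate]
speed = speed * (9 // 37 // speed[15])
if 35 < t:
    speed = handle(nodes)
    speed = emit(t[rate])
else:
    rate = rate // rate
speed = (39 >= nodes) // 11
nodes = 13 % 2 // emit(rate)
nodes = 32
nodes = nodes * (32 % speed)
t = t - log(rate)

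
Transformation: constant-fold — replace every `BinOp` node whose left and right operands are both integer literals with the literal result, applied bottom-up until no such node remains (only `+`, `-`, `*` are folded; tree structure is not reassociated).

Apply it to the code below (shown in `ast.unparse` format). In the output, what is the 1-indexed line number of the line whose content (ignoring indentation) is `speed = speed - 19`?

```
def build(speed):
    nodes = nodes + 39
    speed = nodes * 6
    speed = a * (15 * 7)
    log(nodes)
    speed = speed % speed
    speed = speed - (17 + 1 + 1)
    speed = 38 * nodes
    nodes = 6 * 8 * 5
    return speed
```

Transformed code:
def build(speed):
    nodes = nodes + 39
    speed = nodes * 6
    speed = a * 105
    log(nodes)
    speed = speed % speed
    speed = speed - 19
    speed = 38 * nodes
    nodes = 240
    return speed

7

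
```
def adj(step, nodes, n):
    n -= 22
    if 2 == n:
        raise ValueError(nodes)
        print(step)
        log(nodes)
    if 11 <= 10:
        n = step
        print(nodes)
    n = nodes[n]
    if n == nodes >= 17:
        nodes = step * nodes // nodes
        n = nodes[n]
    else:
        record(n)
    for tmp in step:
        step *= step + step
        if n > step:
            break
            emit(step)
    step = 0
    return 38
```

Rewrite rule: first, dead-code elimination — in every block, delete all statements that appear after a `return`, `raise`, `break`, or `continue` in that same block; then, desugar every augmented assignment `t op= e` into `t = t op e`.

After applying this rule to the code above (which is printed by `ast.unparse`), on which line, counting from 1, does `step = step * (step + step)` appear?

15

Transformed code:
def adj(step, nodes, n):
    n = n - 22
    if 2 == n:
        raise ValueError(nodes)
    if 11 <= 10:
        n = step
        print(nodes)
    n = nodes[n]
    if n == nodes >= 17:
        nodes = step * nodes // nodes
        n = nodes[n]
    else:
        record(n)
    for tmp in step:
        step = step * (step + step)
        if n > step:
            break
    step = 0
    return 38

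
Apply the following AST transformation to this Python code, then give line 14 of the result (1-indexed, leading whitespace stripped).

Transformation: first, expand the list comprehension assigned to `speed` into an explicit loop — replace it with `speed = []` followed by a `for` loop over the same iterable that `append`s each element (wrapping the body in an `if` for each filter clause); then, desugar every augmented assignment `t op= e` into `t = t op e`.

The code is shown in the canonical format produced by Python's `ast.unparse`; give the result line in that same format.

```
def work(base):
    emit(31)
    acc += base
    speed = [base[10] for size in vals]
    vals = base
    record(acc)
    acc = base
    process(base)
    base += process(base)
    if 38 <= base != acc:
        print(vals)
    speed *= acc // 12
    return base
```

Transformed code:
def work(base):
    emit(31)
    acc = acc + base
    speed = []
    for size in vals:
        speed.append(base[10])
    vals = base
    record(acc)
    acc = base
    process(base)
    base = base + process(base)
    if 38 <= base != acc:
        print(vals)
    speed = speed * (acc // 12)
    return base

speed = speed * (acc // 12)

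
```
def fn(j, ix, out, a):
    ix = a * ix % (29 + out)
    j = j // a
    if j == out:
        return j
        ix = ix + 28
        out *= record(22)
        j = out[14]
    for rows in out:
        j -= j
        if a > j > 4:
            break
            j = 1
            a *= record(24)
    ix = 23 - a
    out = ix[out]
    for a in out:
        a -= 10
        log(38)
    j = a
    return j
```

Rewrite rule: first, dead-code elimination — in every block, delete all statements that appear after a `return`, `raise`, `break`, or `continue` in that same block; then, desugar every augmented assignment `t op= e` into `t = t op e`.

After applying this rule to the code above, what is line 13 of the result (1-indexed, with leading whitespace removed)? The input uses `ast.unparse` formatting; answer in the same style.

a = a - 10

Transformed code:
def fn(j, ix, out, a):
    ix = a * ix % (29 + out)
    j = j // a
    if j == out:
        return j
    for rows in out:
        j = j - j
        if a > j > 4:
            break
    ix = 23 - a
    out = ix[out]
    for a in out:
        a = a - 10
        log(38)
    j = a
    return j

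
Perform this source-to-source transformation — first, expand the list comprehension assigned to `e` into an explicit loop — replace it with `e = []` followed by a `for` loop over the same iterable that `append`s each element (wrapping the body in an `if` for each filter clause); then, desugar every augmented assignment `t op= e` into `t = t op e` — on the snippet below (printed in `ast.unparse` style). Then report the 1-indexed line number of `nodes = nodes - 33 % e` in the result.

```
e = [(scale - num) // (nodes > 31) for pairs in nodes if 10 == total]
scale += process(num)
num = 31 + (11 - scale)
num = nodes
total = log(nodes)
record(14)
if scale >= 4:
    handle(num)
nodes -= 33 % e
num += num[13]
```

12

Transformed code:
e = []
for pairs in nodes:
    if 10 == total:
        e.append((scale - num) // (nodes > 31))
scale = scale + process(num)
num = 31 + (11 - scale)
num = nodes
total = log(nodes)
record(14)
if scale >= 4:
    handle(num)
nodes = nodes - 33 % e
num = num + num[13]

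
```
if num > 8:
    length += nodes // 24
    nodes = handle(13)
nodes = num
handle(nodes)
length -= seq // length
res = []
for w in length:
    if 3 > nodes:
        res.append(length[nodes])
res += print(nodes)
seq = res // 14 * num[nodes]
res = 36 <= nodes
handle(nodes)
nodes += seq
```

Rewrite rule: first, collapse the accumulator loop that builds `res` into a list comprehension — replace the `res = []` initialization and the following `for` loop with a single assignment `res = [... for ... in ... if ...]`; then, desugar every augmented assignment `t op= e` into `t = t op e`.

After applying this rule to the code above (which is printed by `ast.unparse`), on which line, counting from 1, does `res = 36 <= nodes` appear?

10

Transformed code:
if num > 8:
    length = length + nodes // 24
    nodes = handle(13)
nodes = num
handle(nodes)
length = length - seq // length
res = [length[nodes] for w in length if 3 > nodes]
res = res + print(nodes)
seq = res // 14 * num[nodes]
res = 36 <= nodes
handle(nodes)
nodes = nodes + seq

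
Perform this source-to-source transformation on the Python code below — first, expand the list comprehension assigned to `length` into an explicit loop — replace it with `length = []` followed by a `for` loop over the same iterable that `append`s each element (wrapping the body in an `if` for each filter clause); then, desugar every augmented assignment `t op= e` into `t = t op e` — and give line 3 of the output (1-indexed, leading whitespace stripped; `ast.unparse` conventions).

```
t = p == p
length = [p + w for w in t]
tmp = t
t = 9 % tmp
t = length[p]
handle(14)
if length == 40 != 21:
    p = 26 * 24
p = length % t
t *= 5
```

for w in t:

Transformed code:
t = p == p
length = []
for w in t:
    length.append(p + w)
tmp = t
t = 9 % tmp
t = length[p]
handle(14)
if length == 40 != 21:
    p = 26 * 24
p = length % t
t = t * 5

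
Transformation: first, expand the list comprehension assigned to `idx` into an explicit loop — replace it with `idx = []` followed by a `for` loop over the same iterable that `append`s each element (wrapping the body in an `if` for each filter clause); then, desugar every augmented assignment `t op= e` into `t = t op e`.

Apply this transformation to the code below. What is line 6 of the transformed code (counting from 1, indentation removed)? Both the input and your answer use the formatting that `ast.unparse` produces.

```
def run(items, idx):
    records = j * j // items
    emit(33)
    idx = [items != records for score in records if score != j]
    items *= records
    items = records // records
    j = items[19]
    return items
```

if score != j:

Transformed code:
def run(items, idx):
    records = j * j // items
    emit(33)
    idx = []
    for score in records:
        if score != j:
            idx.append(items != records)
    items = items * records
    items = records // records
    j = items[19]
    return items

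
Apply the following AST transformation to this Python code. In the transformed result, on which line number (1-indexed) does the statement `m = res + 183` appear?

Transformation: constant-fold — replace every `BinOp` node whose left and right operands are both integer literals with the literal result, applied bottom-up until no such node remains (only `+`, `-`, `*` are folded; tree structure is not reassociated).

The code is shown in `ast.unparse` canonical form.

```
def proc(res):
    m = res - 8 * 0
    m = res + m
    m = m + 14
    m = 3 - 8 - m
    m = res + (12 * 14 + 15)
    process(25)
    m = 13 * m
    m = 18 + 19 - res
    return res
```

Transformed code:
def proc(res):
    m = res - 0
    m = res + m
    m = m + 14
    m = -5 - m
    m = res + 183
    process(25)
    m = 13 * m
    m = 37 - res
    return res

6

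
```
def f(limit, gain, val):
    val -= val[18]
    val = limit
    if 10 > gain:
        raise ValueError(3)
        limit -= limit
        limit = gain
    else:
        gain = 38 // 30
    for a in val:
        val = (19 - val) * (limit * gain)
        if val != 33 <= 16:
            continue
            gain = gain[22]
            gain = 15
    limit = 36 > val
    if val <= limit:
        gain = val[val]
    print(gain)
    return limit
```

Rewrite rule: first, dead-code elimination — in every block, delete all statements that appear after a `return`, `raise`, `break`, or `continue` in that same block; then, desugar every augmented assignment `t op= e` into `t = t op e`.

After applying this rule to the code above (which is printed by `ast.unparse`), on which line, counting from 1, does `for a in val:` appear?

8

Transformed code:
def f(limit, gain, val):
    val = val - val[18]
    val = limit
    if 10 > gain:
        raise ValueError(3)
    else:
        gain = 38 // 30
    for a in val:
        val = (19 - val) * (limit * gain)
        if val != 33 <= 16:
            continue
    limit = 36 > val
    if val <= limit:
        gain = val[val]
    print(gain)
    return limit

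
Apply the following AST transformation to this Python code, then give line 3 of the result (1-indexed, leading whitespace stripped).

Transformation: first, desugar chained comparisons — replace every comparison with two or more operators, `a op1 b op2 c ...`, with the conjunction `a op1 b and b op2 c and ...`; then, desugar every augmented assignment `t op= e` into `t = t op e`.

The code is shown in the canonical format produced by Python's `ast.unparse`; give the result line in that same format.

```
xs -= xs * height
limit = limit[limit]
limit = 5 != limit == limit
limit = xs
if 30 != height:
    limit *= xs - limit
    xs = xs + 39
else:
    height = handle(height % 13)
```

limit = 5 != limit and limit == limit

Transformed code:
xs = xs - xs * height
limit = limit[limit]
limit = 5 != limit and limit == limit
limit = xs
if 30 != height:
    limit = limit * (xs - limit)
    xs = xs + 39
else:
    height = handle(height % 13)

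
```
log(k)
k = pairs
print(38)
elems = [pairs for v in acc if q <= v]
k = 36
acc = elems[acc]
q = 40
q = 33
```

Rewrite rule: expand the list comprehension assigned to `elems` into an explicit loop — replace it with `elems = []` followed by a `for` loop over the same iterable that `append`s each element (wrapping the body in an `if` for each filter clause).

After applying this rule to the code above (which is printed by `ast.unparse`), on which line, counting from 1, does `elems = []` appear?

4

Transformed code:
log(k)
k = pairs
print(38)
elems = []
for v in acc:
    if q <= v:
        elems.append(pairs)
k = 36
acc = elems[acc]
q = 40
q = 33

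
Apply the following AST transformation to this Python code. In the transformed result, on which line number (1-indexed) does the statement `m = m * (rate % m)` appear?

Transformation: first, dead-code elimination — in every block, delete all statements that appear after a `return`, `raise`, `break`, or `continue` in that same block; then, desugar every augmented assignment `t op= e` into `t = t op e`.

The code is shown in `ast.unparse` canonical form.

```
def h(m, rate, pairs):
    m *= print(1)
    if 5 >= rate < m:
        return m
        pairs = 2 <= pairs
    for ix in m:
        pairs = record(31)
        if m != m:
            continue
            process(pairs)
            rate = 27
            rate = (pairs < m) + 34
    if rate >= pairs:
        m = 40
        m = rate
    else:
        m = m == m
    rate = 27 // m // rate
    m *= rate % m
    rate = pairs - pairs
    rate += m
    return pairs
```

Transformed code:
def h(m, rate, pairs):
    m = m * print(1)
    if 5 >= rate < m:
        return m
    for ix in m:
        pairs = record(31)
        if m != m:
            continue
    if rate >= pairs:
        m = 40
        m = rate
    else:
        m = m == m
    rate = 27 // m // rate
    m = m * (rate % m)
    rate = pairs - pairs
    rate = rate + m
    return pairs

15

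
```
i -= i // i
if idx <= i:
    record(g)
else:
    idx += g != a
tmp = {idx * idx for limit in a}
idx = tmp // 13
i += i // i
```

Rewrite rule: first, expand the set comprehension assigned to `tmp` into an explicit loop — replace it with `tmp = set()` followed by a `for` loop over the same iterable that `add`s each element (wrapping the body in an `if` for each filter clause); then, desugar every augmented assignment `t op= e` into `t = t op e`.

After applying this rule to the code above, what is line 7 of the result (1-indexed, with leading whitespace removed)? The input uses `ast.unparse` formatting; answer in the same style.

Transformed code:
i = i - i // i
if idx <= i:
    record(g)
else:
    idx = idx + (g != a)
tmp = set()
for limit in a:
    tmp.add(idx * idx)
idx = tmp // 13
i = i + i // i

for limit in a:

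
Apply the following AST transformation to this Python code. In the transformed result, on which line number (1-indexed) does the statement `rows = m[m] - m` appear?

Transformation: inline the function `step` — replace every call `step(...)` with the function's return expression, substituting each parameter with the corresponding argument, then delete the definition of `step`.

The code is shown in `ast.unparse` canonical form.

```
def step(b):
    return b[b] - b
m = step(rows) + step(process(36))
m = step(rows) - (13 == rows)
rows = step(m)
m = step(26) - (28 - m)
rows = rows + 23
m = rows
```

3

Transformed code:
m = rows[rows] - rows + (process(36)[process(36)] - process(36))
m = rows[rows] - rows - (13 == rows)
rows = m[m] - m
m = 26[26] - 26 - (28 - m)
rows = rows + 23
m = rows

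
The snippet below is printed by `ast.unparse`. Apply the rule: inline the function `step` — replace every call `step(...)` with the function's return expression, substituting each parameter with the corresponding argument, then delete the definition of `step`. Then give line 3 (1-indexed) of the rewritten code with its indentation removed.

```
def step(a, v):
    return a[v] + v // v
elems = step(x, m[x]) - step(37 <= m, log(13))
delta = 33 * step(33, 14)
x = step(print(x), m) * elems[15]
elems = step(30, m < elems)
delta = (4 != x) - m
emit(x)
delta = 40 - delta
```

x = (print(x)[m] + m // m) * elems[15]

Transformed code:
elems = x[m[x]] + m[x] // m[x] - ((37 <= m)[log(13)] + log(13) // log(13))
delta = 33 * (33[14] + 14 // 14)
x = (print(x)[m] + m // m) * elems[15]
elems = 30[m < elems] + (m < elems) // (m < elems)
delta = (4 != x) - m
emit(x)
delta = 40 - delta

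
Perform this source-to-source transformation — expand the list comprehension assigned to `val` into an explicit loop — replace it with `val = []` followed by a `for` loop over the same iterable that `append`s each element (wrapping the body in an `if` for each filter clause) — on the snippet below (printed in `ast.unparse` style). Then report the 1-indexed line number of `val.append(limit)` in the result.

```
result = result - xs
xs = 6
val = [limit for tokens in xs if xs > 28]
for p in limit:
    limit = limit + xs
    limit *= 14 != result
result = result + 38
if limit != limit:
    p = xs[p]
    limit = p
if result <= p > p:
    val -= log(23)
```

6

Transformed code:
result = result - xs
xs = 6
val = []
for tokens in xs:
    if xs > 28:
        val.append(limit)
for p in limit:
    limit = limit + xs
    limit *= 14 != result
result = result + 38
if limit != limit:
    p = xs[p]
    limit = p
if result <= p > p:
    val -= log(23)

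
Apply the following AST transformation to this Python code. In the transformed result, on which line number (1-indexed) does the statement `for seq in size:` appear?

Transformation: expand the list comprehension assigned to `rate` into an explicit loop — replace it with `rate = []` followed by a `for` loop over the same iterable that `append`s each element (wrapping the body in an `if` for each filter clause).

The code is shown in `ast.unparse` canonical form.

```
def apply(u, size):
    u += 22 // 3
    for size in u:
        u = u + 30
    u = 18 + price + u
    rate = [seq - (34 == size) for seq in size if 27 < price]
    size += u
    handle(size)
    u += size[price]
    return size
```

7

Transformed code:
def apply(u, size):
    u += 22 // 3
    for size in u:
        u = u + 30
    u = 18 + price + u
    rate = []
    for seq in size:
        if 27 < price:
            rate.append(seq - (34 == size))
    size += u
    handle(size)
    u += size[price]
    return size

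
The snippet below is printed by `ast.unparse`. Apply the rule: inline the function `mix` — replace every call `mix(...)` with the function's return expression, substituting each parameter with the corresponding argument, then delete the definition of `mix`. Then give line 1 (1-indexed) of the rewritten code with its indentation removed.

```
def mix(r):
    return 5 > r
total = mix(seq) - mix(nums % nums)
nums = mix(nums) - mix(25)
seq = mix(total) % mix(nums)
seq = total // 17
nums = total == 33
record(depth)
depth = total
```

total = (5 > seq) - (5 > nums % nums)

Transformed code:
total = (5 > seq) - (5 > nums % nums)
nums = (5 > nums) - (5 > 25)
seq = (5 > total) % (5 > nums)
seq = total // 17
nums = total == 33
record(depth)
depth = total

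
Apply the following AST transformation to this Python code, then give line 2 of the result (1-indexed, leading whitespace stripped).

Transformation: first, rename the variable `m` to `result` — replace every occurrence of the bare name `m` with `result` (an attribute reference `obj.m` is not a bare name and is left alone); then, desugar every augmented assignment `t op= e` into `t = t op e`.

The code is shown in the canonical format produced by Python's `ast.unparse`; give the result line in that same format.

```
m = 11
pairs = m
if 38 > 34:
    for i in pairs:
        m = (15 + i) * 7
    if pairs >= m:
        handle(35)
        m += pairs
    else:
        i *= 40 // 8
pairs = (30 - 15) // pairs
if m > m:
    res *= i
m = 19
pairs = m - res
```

Transformed code:
result = 11
pairs = result
if 38 > 34:
    for i in pairs:
        result = (15 + i) * 7
    if pairs >= result:
        handle(35)
        result = result + pairs
    else:
        i = i * (40 // 8)
pairs = (30 - 15) // pairs
if result > result:
    res = res * i
result = 19
pairs = result - res

pairs = result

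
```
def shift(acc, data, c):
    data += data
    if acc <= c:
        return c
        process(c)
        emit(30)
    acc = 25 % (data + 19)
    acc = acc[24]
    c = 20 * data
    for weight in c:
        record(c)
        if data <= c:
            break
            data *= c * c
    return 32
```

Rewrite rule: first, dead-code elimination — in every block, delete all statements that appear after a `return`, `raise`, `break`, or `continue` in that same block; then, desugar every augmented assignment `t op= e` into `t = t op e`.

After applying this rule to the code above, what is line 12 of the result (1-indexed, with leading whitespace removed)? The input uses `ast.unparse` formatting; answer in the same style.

return 32

Transformed code:
def shift(acc, data, c):
    data = data + data
    if acc <= c:
        return c
    acc = 25 % (data + 19)
    acc = acc[24]
    c = 20 * data
    for weight in c:
        record(c)
        if data <= c:
            break
    return 32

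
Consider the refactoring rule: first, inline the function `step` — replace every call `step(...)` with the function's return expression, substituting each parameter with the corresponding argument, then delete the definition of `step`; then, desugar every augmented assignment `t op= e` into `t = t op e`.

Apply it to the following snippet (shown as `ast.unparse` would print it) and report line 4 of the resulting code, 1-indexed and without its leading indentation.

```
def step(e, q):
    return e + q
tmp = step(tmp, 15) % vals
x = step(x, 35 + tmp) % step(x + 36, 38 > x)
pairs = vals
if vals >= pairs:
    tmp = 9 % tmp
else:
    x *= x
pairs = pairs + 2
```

Transformed code:
tmp = (tmp + 15) % vals
x = (x + (35 + tmp)) % (x + 36 + (38 > x))
pairs = vals
if vals >= pairs:
    tmp = 9 % tmp
else:
    x = x * x
pairs = pairs + 2

if vals >= pairs:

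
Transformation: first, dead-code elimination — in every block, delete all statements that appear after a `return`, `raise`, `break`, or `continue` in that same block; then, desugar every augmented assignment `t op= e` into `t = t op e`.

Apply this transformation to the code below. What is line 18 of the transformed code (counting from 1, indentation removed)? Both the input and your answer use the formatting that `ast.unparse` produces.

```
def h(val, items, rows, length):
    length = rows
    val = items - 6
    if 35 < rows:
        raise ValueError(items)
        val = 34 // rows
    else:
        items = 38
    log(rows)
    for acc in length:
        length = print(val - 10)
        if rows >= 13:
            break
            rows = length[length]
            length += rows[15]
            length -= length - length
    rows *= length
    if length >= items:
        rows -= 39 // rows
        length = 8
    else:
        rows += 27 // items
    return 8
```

rows = rows + 27 // items

Transformed code:
def h(val, items, rows, length):
    length = rows
    val = items - 6
    if 35 < rows:
        raise ValueError(items)
    else:
        items = 38
    log(rows)
    for acc in length:
        length = print(val - 10)
        if rows >= 13:
            break
    rows = rows * length
    if length >= items:
        rows = rows - 39 // rows
        length = 8
    else:
        rows = rows + 27 // items
    return 8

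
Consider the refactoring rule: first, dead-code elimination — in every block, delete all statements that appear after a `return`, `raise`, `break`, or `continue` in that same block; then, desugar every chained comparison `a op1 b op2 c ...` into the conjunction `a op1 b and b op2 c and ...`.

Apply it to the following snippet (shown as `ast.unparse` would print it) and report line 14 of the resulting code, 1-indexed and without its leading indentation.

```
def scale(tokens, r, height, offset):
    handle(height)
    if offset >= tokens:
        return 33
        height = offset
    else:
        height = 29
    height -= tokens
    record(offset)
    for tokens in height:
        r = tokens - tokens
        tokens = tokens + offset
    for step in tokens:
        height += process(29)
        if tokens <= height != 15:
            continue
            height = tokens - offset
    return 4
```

Transformed code:
def scale(tokens, r, height, offset):
    handle(height)
    if offset >= tokens:
        return 33
    else:
        height = 29
    height -= tokens
    record(offset)
    for tokens in height:
        r = tokens - tokens
        tokens = tokens + offset
    for step in tokens:
        height += process(29)
        if tokens <= height and height != 15:
            continue
    return 4

if tokens <= height and height != 15:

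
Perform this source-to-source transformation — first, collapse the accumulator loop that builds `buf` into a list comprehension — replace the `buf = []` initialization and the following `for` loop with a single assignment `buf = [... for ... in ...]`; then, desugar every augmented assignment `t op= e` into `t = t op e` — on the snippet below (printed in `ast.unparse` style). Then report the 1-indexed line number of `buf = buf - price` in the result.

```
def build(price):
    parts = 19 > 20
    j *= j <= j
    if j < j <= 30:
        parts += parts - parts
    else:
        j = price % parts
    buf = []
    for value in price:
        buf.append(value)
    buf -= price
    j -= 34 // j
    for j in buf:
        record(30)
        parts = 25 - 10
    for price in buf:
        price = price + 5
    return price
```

9

Transformed code:
def build(price):
    parts = 19 > 20
    j = j * (j <= j)
    if j < j <= 30:
        parts = parts + (parts - parts)
    else:
        j = price % parts
    buf = [value for value in price]
    buf = buf - price
    j = j - 34 // j
    for j in buf:
        record(30)
        parts = 25 - 10
    for price in buf:
        price = price + 5
    return price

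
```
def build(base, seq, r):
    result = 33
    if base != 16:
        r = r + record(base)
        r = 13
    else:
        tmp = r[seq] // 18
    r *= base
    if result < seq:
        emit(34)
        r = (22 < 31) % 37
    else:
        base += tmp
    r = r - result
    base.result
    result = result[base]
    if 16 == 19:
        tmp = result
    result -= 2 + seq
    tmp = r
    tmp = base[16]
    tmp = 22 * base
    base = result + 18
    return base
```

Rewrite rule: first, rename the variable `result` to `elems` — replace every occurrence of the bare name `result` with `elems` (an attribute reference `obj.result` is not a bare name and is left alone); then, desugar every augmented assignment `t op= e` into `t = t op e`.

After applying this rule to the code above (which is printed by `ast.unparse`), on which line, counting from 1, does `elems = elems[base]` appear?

16

Transformed code:
def build(base, seq, r):
    elems = 33
    if base != 16:
        r = r + record(base)
        r = 13
    else:
        tmp = r[seq] // 18
    r = r * base
    if elems < seq:
        emit(34)
        r = (22 < 31) % 37
    else:
        base = base + tmp
    r = r - elems
    base.result
    elems = elems[base]
    if 16 == 19:
        tmp = elems
    elems = elems - (2 + seq)
    tmp = r
    tmp = base[16]
    tmp = 22 * base
    base = elems + 18
    return base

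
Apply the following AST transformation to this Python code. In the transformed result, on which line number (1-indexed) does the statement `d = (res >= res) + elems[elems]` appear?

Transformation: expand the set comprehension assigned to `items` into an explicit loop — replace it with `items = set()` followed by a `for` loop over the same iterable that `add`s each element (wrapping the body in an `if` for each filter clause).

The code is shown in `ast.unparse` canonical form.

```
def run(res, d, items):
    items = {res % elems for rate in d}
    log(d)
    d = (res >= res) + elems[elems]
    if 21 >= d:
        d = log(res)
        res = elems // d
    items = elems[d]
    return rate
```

6

Transformed code:
def run(res, d, items):
    items = set()
    for rate in d:
        items.add(res % elems)
    log(d)
    d = (res >= res) + elems[elems]
    if 21 >= d:
        d = log(res)
        res = elems // d
    items = elems[d]
    return rate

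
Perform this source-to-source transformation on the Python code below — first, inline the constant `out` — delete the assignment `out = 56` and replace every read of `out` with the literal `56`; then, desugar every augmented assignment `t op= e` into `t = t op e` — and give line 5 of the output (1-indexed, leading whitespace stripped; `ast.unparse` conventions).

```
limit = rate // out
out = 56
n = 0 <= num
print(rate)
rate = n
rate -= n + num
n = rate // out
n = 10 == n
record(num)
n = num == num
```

rate = rate - (n + num)

Transformed code:
limit = rate // 56
n = 0 <= num
print(rate)
rate = n
rate = rate - (n + num)
n = rate // 56
n = 10 == n
record(num)
n = num == num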